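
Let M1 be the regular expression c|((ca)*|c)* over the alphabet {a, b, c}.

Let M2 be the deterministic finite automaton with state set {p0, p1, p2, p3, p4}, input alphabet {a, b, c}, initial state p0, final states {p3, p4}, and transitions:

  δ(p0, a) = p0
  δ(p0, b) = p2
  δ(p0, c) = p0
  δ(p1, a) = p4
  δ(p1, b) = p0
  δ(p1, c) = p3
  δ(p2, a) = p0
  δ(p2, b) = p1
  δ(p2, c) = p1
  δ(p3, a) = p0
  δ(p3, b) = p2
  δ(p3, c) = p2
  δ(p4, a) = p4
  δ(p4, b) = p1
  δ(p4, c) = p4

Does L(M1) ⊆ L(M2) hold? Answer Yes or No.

The empty string ε is in L(M1) but not in L(M2).
So L(M1) ⊄ L(M2).

No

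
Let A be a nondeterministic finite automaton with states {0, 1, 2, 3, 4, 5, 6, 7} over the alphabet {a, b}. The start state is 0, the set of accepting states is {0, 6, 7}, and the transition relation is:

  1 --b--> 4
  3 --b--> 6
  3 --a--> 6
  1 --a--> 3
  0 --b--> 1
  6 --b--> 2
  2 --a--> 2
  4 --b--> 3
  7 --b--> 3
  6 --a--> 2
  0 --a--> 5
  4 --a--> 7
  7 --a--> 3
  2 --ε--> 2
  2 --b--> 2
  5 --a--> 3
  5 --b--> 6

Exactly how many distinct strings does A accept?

The useful subgraph on states {0, 1, 3, 4, 5, 6, 7} is acyclic, so L(A) is finite; the longest accepting path visits 6 useful states, giving maximum string length 5.
Counting accepting paths from 0 by length: 1 of length 0, 1 of length 2, 5 of length 3, 2 of length 4, 4 of length 5. Total 13.

13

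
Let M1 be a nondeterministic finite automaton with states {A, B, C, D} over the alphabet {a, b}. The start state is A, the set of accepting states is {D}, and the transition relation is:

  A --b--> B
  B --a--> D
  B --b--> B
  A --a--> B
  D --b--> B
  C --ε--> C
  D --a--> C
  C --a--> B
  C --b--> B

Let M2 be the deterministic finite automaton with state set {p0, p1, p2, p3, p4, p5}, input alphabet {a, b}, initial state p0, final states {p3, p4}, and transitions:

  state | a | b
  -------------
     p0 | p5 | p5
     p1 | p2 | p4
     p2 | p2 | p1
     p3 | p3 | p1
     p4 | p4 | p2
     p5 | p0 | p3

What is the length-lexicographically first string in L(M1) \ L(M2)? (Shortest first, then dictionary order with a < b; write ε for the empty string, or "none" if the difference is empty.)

The string aa is accepted by M1 but not by M2.
No shorter string lies in the difference, and aa is the lexicographically first length-2 string in L(M1) \ L(M2).

aa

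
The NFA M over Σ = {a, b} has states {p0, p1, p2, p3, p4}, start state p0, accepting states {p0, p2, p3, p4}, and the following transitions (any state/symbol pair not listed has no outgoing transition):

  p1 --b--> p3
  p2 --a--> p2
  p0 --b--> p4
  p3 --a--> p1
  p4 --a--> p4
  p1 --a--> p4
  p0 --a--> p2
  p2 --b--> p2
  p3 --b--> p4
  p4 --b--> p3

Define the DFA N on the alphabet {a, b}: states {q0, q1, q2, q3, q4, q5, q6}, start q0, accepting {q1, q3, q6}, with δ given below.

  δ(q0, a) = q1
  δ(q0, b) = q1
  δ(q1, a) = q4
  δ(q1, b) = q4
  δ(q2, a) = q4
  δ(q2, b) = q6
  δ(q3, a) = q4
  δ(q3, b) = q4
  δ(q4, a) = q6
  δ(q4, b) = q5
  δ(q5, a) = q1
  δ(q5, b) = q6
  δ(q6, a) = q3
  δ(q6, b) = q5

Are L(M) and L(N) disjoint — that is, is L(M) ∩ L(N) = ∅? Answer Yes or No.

No

The string a is accepted by both M and N.
Hence L(M) ∩ L(N) ≠ ∅.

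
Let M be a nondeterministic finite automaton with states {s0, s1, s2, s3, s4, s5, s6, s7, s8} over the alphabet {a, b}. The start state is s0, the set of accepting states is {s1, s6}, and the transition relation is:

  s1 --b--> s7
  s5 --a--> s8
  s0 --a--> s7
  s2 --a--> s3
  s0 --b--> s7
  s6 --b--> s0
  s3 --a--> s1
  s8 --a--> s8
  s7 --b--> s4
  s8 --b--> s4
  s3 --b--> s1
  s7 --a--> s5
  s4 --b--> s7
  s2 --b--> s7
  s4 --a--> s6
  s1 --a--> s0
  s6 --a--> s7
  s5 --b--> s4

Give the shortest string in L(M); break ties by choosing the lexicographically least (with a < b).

aba

A breadth-first search from s0 reaches an accepting state first via the path s0 → s7 → s4 → s6 on input aba.
No string of length < 3 is accepted (BFS exhausts all shorter strings without reaching an accepting state), and aba is the lexicographically least accepting string of length 3.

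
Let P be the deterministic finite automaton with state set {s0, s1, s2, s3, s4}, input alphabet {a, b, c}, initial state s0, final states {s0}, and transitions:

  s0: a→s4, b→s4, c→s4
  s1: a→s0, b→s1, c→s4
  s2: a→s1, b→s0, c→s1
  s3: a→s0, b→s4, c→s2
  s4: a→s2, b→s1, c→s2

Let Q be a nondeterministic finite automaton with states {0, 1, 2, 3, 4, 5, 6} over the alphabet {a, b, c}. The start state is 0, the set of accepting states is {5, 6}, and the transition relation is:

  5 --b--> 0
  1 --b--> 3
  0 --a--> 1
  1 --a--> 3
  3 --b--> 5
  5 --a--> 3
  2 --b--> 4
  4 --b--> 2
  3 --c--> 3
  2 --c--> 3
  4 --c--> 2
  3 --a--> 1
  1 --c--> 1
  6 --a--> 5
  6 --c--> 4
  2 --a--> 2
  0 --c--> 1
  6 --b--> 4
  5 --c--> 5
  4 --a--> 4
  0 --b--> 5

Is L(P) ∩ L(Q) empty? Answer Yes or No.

No

The string aab is accepted by both P and Q.
Hence L(P) ∩ L(Q) ≠ ∅.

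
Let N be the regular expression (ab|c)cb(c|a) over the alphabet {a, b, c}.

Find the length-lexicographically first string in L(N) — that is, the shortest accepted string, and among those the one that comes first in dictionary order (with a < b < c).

ccba

By inspection of the expression, no string of length less than 4 matches, and ccba is the lexicographically first match of length 4.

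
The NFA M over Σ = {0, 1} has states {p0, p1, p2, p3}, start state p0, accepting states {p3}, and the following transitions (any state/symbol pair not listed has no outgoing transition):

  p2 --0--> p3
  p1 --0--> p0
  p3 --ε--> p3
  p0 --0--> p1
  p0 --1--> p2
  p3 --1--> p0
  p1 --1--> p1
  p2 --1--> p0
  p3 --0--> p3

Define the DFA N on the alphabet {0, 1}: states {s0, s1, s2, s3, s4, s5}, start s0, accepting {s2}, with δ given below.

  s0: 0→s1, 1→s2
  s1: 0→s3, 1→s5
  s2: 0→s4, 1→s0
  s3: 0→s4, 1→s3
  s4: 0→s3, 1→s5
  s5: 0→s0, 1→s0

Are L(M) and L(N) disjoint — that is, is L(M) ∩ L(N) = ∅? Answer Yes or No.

Yes

Exploring the product automaton M × N from the start pair (p0, s0), following both machines on each input symbol, reaches 20 state pairs: (p0, s0), (p1, s1), (p2, s2), (p0, s3), (p1, s5), (p3, s4), (p1, s4), (p2, s3), (p1, s0), (p3, s3), (p0, s5), (p0, s1), (p1, s2), (p2, s0), (p1, s3), (p2, s5), (p0, s4), (p3, s1), (p0, s2), (p3, s0).
M accepts in {p3} and N accepts in {s2}; no reachable pair has both components accepting, so no string drives both machines to acceptance simultaneously and L(M) ∩ L(N) = ∅.
So no string is accepted by both, and the intersection is empty.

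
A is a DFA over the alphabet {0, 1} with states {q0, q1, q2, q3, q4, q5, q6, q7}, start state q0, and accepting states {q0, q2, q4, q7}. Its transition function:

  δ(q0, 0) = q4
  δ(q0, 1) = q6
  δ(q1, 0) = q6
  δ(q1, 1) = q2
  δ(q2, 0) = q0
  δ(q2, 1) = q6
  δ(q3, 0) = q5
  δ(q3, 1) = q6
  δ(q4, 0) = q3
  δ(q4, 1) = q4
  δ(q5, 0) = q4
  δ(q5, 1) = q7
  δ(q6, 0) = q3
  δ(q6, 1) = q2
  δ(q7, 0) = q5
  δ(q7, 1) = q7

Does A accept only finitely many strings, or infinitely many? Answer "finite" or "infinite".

infinite

State q4 is reachable from the start and can reach an accepting state, and it lies on the cycle q4 → q3 → q5 → q4.
Traversing that cycle any number of times yields accepted strings of unbounded length, so the language is infinite.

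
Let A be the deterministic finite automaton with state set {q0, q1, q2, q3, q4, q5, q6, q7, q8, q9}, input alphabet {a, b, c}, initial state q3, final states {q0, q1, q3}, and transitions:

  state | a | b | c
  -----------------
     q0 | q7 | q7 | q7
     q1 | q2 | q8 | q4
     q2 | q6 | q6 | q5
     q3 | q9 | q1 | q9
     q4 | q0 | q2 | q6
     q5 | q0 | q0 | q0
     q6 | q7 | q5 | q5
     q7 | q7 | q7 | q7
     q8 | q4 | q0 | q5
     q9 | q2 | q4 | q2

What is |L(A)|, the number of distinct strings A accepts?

The useful subgraph on states {q0, q1, q2, q3, q4, q5, q6, q8, q9} is acyclic, so L(A) is finite; the longest accepting path visits 8 useful states, giving maximum string length 7.
Counting accepting paths from q3 by length: 1 of length 0, 1 of length 1, 4 of length 3, 19 of length 4, 87 of length 5, 45 of length 6, 12 of length 7. Total 169.

169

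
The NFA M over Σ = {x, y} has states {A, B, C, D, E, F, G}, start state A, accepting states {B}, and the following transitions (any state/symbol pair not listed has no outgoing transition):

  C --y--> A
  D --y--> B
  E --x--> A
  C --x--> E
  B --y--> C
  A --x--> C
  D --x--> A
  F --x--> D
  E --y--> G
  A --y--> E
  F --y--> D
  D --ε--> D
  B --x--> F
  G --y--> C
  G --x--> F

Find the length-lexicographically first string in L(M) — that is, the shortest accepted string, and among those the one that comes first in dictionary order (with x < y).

A breadth-first search from A reaches an accepting state first via the path A → E → G → F → D → B on input yyxxy.
No string of length < 5 is accepted (BFS exhausts all shorter strings without reaching an accepting state), and yyxxy is the lexicographically least accepting string of length 5.

yyxxy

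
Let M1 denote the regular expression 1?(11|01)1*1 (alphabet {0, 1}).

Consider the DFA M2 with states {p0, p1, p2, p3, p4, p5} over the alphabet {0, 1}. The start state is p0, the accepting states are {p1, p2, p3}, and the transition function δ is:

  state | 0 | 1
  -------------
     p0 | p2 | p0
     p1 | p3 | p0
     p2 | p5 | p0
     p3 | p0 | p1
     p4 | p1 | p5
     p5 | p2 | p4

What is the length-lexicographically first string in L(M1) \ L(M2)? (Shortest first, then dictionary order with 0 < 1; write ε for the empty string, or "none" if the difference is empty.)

The string 011 is accepted by M1 but not by M2.
No shorter string lies in the difference, and 011 is the lexicographically first length-3 string in L(M1) \ L(M2).

011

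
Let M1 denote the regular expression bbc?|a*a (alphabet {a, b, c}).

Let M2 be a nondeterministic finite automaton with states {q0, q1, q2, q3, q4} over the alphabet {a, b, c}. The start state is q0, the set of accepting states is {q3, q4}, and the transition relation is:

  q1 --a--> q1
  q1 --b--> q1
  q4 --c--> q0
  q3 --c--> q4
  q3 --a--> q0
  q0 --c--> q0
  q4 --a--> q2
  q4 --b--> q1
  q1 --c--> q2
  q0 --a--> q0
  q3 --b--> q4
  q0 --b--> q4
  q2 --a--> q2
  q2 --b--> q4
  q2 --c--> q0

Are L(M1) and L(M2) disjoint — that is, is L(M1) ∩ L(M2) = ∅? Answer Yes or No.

Yes

Converting the expression M1 to a DFA (subset construction, then merging equivalent states) gives the minimal DFA with states {r0, r1, r2, r3, r4, r5}, start state r0, accepting states {r1, r4, r5} and transitions r0: a→r1, b→r2, c→r3; r1: a→r1, b→r3, c→r3; r2: a→r3, b→r4, c→r3; r3: a→r3, b→r3, c→r3; r4: a→r3, b→r3, c→r5; r5: a→r3, b→r3, c→r3.
Exploring the product automaton M1 × M2 from the start pair (r0, q0), following both machines on each input symbol, reaches 9 state pairs: (r0, q0), (r1, q0), (r2, q4), (r3, q0), (r3, q4), (r3, q2), (r4, q1), (r3, q1), (r5, q2).
M1 accepts in {r1, r4, r5} and M2 accepts in {q3, q4}; no reachable pair has both components accepting, so no string drives both machines to acceptance simultaneously and L(M1) ∩ L(M2) = ∅.
So no string is accepted by both, and the intersection is empty.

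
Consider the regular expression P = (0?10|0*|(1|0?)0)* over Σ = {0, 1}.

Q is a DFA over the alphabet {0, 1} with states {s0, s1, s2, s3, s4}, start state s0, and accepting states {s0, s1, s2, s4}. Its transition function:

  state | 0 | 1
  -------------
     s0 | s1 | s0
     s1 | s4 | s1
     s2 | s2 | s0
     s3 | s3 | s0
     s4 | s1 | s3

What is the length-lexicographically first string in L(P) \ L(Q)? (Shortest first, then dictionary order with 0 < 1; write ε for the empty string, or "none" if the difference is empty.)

The string 0010 is accepted by P but not by Q.
No shorter string lies in the difference, and 0010 is the lexicographically first length-4 string in L(P) \ L(Q).

0010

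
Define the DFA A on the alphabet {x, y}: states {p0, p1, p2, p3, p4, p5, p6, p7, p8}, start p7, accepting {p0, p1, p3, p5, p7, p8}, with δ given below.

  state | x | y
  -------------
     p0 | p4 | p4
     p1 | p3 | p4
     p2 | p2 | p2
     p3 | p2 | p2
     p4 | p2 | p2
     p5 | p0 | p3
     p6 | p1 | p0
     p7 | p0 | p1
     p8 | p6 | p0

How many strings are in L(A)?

4

The useful subgraph on states {p0, p1, p3, p7} is acyclic, so L(A) is finite; the longest accepting path visits 3 useful states, giving maximum string length 2.
Counting accepting paths from p7 by length: 1 of length 0, 2 of length 1, 1 of length 2. Total 4.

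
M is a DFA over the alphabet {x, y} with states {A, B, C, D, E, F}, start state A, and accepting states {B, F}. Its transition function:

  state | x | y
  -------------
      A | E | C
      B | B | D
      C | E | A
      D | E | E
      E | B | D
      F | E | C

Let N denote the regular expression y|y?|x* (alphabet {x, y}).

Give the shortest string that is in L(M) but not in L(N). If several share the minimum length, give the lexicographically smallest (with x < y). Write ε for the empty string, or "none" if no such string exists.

The string yxx is accepted by M but not by N.
No shorter string lies in the difference, and yxx is the lexicographically first length-3 string in L(M) \ L(N).

yxx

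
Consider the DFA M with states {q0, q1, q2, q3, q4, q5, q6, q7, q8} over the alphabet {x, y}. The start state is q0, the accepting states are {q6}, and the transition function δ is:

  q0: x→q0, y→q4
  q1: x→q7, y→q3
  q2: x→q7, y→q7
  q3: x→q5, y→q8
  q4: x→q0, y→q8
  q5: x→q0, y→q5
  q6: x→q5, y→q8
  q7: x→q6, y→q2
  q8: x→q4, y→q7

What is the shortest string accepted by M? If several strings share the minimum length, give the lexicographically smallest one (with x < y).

yyyx

A breadth-first search from q0 reaches an accepting state first via the path q0 → q4 → q8 → q7 → q6 on input yyyx.
No string of length < 4 is accepted (BFS exhausts all shorter strings without reaching an accepting state), and yyyx is the lexicographically least accepting string of length 4.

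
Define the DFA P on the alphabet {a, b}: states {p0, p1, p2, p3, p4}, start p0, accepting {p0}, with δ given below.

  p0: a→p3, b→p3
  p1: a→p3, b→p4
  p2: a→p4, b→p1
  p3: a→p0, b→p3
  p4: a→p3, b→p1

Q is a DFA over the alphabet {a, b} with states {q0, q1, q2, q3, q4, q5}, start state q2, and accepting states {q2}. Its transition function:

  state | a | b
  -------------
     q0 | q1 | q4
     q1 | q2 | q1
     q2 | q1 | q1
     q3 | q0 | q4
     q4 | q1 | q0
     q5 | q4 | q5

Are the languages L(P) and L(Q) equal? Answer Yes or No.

Exploring the product automaton P × Q from the start pair (p0, q2), following both machines on each input symbol, reaches 2 state pairs: (p0, q2), (p3, q1).
P accepts in {p0} and Q accepts in {q2}. In every reachable pair the two components are either both accepting — (p0, q2) — or both non-accepting, so no string is accepted by exactly one of the machines: L(P) \ L(Q) and L(Q) \ L(P) are both empty.
Hence every string is accepted by P iff it is accepted by Q, and the two languages coincide.

Yes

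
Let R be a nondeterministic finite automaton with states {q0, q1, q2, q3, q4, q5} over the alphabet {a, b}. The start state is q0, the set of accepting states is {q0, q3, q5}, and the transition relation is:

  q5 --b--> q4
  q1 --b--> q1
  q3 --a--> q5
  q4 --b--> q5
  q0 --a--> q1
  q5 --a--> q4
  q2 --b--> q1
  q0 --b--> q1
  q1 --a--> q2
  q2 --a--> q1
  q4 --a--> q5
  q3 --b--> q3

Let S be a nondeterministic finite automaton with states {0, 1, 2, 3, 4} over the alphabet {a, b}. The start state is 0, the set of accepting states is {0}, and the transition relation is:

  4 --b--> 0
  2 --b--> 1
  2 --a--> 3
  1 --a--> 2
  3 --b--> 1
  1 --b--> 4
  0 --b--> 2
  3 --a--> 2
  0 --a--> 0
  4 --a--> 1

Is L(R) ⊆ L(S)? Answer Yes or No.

Exploring the product automaton R × S from the start pair (q0, 0), following both machines on each input symbol, reaches 10 state pairs: (q0, 0), (q1, 0), (q1, 2), (q2, 0), (q2, 3), (q1, 1), (q2, 2), (q1, 4), (q1, 3), (q2, 1).
R accepts in {q0, q3, q5} and S accepts in {0}. The reachable pairs whose R-component is accepting are (q0, 0); in each of them the S-component is accepting too, so the product for L(R) \ L(S) (R-component accepting, S-component rejecting) has no reachable accepting pair and the difference is empty.
Hence every string in L(R) is also in L(S).

Yes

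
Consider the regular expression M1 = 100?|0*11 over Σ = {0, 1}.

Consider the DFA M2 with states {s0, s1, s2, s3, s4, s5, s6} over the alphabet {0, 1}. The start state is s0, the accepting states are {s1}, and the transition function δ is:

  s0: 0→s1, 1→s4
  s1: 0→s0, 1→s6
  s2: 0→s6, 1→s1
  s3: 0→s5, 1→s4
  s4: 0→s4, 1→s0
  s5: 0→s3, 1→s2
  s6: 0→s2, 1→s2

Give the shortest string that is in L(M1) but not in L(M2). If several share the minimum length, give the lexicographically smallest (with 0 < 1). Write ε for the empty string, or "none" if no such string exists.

10

The string 10 is accepted by M1 but not by M2.
No shorter string lies in the difference, and 10 is the lexicographically first length-2 string in L(M1) \ L(M2).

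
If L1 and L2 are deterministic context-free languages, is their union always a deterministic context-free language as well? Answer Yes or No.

{aⁿbⁿ : n≥0} and {aⁿb²ⁿ : n≥0} are each accepted by a deterministic PDA (push the a's; pop one per b, respectively one per two b's), but their union U is not. Suppose a DPDA M accepted U. Being deterministic, M has a single run on aⁿb²ⁿ, and since aⁿbⁿ ∈ U that run passes through an accepting configuration right after consuming the prefix aⁿbⁿ and then goes on to accept again after n more b's. Build an ordinary (nondeterministic) PDA M′ that simulates M on a's and b's and, at any moment when M is in an accepting state, may switch to a second mode in which it reads only c's, feeding each c to M as a b; M′ accepts when M does. Then M′ accepts aⁱbʲcᵏ (k≥1) exactly when both aⁱbʲ ∈ U and aⁱbʲ⁺ᵏ ∈ U, and checking the four cases (i=j or j=2i, combined with j+k=i or j+k=2i) leaves only i=j=k: so L(M′) ∩ a*b*c⁺ = {aⁿbⁿcⁿ : n≥1} would be context-free, which it is not (pumping lemma) — contradiction. (The union is an unambiguous CFL; it is determinism, not unambiguity, that fails.)

No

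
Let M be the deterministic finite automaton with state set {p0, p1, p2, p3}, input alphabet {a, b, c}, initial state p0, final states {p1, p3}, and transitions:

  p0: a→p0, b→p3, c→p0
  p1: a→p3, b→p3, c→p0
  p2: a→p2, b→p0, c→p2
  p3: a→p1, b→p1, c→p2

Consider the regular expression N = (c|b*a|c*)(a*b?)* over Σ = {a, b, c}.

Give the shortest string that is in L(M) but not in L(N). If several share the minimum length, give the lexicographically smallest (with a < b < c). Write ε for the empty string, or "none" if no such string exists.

acb

The string acb is accepted by M but not by N.
No shorter string lies in the difference, and acb is the lexicographically first length-3 string in L(M) \ L(N).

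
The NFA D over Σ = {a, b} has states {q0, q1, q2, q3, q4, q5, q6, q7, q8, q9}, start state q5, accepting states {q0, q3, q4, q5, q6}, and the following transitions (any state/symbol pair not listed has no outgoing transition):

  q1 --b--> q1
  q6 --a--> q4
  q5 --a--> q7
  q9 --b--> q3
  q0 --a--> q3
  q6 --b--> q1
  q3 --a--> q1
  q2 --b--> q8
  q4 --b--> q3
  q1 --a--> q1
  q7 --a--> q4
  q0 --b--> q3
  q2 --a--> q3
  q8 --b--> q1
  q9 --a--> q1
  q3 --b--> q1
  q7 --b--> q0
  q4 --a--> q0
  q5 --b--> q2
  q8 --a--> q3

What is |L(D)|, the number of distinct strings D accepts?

11

The useful subgraph on states {q0, q2, q3, q4, q5, q7, q8} is acyclic, so L(D) is finite; the longest accepting path visits 5 useful states, giving maximum string length 4.
Counting accepting paths from q5 by length: 1 of length 0, 3 of length 2, 5 of length 3, 2 of length 4. Total 11.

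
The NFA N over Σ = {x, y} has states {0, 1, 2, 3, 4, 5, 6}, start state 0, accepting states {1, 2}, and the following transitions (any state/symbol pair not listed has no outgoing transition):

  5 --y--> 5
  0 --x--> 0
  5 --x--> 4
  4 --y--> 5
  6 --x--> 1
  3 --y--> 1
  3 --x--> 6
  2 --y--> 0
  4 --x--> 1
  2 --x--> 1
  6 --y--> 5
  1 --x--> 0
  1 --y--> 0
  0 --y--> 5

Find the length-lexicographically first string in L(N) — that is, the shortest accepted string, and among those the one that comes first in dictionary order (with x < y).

A breadth-first search from 0 reaches an accepting state first via the path 0 → 5 → 4 → 1 on input yxx.
No string of length < 3 is accepted (BFS exhausts all shorter strings without reaching an accepting state), and yxx is the lexicographically least accepting string of length 3.

yxx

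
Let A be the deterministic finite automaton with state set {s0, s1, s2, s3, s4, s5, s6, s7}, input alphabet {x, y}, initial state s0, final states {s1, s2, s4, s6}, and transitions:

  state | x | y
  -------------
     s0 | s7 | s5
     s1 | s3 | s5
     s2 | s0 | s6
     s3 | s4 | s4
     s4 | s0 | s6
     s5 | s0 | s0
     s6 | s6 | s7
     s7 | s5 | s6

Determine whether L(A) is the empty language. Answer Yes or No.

The string xy is accepted: the run s0 → s7 → s6 ends in the accepting state s6.
Since at least one string is accepted, L(A) is not empty.

No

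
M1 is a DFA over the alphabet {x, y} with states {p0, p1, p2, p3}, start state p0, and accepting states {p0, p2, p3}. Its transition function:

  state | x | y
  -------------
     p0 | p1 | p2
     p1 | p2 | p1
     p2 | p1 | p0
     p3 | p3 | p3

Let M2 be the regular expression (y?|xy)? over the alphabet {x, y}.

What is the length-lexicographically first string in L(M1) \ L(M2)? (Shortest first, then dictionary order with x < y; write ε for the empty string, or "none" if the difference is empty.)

The string xx is accepted by M1 but not by M2.
No shorter string lies in the difference, and xx is the lexicographically first length-2 string in L(M1) \ L(M2).

xx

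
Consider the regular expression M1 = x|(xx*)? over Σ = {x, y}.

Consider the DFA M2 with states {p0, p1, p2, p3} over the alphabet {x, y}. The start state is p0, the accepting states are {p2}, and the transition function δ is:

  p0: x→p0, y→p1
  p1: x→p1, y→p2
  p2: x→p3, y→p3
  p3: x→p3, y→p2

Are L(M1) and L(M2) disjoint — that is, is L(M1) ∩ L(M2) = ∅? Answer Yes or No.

Yes

Converting the expression M1 to a DFA (subset construction, then merging equivalent states) gives the minimal DFA with states {r0, r1}, start state r0, accepting states {r0} and transitions r0: x→r0, y→r1; r1: x→r1, y→r1.
Exploring the product automaton M1 × M2 from the start pair (r0, p0), following both machines on each input symbol, reaches 4 state pairs: (r0, p0), (r1, p1), (r1, p2), (r1, p3).
M1 accepts in {r0} and M2 accepts in {p2}; no reachable pair has both components accepting, so no string drives both machines to acceptance simultaneously and L(M1) ∩ L(M2) = ∅.
So no string is accepted by both, and the intersection is empty.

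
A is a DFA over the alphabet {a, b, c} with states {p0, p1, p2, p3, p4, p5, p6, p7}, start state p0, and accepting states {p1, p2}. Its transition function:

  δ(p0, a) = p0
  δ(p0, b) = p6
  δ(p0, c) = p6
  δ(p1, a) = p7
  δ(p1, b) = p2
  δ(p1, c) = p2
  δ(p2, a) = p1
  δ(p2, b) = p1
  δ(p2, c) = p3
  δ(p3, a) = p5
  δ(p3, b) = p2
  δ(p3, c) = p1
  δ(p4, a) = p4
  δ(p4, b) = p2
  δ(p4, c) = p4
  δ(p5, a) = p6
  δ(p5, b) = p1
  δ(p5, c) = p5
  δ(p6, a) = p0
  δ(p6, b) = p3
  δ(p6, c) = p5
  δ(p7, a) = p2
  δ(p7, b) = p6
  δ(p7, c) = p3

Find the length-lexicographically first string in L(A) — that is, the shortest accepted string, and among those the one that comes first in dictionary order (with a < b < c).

A breadth-first search from p0 reaches an accepting state first via the path p0 → p6 → p3 → p2 on input bbb.
No string of length < 3 is accepted (BFS exhausts all shorter strings without reaching an accepting state), and bbb is the lexicographically least accepting string of length 3.

bbb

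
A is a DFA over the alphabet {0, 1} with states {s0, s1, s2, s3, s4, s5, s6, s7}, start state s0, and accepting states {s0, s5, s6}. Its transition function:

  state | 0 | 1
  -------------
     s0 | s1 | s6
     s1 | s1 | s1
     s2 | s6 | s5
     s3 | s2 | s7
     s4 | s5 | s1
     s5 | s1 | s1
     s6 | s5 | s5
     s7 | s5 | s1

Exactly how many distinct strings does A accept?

4

The useful subgraph on states {s0, s5, s6} is acyclic, so L(A) is finite; the longest accepting path visits 3 useful states, giving maximum string length 2.
Counting accepting paths from s0 by length: 1 of length 0, 1 of length 1, 2 of length 2. Total 4.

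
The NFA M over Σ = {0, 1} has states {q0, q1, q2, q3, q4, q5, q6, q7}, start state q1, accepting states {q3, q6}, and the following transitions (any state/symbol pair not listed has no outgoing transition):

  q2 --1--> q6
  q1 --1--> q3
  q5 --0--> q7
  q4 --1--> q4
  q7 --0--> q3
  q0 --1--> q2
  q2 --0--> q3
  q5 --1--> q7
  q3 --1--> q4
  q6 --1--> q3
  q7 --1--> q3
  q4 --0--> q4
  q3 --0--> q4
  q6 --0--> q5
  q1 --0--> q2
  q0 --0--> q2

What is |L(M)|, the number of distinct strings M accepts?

8

The useful subgraph on states {q1, q2, q3, q5, q6, q7} is acyclic, so L(M) is finite; the longest accepting path visits 6 useful states, giving maximum string length 5.
Counting accepting paths from q1 by length: 1 of length 1, 2 of length 2, 1 of length 3, 4 of length 5. Total 8.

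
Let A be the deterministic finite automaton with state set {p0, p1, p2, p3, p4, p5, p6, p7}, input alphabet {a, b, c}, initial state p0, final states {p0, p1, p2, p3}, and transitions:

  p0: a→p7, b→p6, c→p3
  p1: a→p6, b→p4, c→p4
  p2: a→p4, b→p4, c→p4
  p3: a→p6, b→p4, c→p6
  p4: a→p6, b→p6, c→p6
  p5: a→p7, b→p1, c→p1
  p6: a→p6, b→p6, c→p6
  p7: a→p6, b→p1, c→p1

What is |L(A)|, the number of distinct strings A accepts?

4

The useful subgraph on states {p0, p1, p3, p7} is acyclic, so L(A) is finite; the longest accepting path visits 3 useful states, giving maximum string length 2.
Counting accepting paths from p0 by length: 1 of length 0, 1 of length 1, 2 of length 2. Total 4.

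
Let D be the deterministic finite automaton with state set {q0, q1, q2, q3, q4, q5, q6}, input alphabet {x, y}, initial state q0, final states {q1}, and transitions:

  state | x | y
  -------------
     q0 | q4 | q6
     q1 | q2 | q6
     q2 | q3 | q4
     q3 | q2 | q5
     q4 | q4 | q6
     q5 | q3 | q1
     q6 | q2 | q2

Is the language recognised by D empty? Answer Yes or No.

No

The string yxxyy is accepted: the run q0 → q6 → q2 → q3 → q5 → q1 ends in the accepting state q1.
Since at least one string is accepted, L(D) is not empty.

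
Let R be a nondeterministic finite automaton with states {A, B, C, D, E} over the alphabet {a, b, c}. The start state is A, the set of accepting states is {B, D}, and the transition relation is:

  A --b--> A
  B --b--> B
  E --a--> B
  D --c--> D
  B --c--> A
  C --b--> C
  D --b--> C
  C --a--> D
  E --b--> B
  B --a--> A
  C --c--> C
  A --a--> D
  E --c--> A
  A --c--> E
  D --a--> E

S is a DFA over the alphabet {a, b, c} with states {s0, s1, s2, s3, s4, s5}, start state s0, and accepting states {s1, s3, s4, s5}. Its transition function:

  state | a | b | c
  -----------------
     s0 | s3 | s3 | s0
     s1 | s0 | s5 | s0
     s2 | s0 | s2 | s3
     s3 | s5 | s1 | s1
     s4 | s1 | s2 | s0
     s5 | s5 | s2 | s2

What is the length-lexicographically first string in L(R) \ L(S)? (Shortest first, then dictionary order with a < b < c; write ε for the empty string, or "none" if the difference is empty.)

The string aab is accepted by R but not by S.
No shorter string lies in the difference, and aab is the lexicographically first length-3 string in L(R) \ L(S).

aab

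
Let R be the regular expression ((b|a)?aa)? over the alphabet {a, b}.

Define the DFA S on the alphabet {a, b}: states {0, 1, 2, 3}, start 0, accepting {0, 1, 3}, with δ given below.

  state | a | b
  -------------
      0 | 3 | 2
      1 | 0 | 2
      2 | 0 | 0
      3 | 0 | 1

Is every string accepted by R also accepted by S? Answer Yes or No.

Converting the expression R to a DFA (subset construction, then merging equivalent states) gives the minimal DFA with states {r0, r1, r2, r3, r4, r5, r6}, start state r0, accepting states {r0, r3, r6} and transitions r0: a→r1, b→r2; r1: a→r3, b→r4; r2: a→r5, b→r4; r3: a→r6, b→r4; r4: a→r4, b→r4; r5: a→r6, b→r4; r6: a→r4, b→r4.
Exploring the product automaton R × S from the start pair (r0, 0), following both machines on each input symbol, reaches 10 state pairs: (r0, 0), (r1, 3), (r2, 2), (r3, 0), (r4, 1), (r5, 0), (r4, 0), (r6, 3), (r4, 2), (r4, 3).
R accepts in {r0, r3, r6} and S accepts in {0, 1, 3}. The reachable pairs whose R-component is accepting are (r0, 0), (r3, 0), (r6, 3); in each of them the S-component is accepting too, so the product for L(R) \ L(S) (R-component accepting, S-component rejecting) has no reachable accepting pair and the difference is empty.
Hence every string in L(R) is also in L(S).

Yes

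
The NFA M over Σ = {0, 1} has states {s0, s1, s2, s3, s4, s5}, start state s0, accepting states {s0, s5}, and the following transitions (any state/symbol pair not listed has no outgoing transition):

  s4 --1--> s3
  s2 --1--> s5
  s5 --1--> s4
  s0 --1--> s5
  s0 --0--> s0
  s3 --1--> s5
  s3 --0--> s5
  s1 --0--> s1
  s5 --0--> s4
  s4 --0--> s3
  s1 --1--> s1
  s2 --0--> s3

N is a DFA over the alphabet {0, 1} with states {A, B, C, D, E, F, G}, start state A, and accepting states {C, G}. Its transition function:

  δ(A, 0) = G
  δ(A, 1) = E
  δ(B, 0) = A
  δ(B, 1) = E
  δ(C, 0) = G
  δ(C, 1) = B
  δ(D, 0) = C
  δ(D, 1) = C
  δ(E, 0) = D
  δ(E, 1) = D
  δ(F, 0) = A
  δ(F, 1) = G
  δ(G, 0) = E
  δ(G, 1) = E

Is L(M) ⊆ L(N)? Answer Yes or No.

The empty string ε is in L(M) but not in L(N).
So L(M) ⊄ L(N).

No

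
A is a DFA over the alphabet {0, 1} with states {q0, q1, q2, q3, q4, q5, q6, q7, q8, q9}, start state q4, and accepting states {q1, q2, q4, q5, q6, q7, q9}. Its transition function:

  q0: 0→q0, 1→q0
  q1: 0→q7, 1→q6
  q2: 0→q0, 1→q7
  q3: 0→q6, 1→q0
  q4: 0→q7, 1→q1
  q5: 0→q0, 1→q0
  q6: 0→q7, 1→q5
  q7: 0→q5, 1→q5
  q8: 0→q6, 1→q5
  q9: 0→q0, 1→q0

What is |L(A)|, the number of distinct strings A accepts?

The useful subgraph on states {q1, q4, q5, q6, q7} is acyclic, so L(A) is finite; the longest accepting path visits 5 useful states, giving maximum string length 4.
Counting accepting paths from q4 by length: 1 of length 0, 2 of length 1, 4 of length 2, 4 of length 3, 2 of length 4. Total 13.

13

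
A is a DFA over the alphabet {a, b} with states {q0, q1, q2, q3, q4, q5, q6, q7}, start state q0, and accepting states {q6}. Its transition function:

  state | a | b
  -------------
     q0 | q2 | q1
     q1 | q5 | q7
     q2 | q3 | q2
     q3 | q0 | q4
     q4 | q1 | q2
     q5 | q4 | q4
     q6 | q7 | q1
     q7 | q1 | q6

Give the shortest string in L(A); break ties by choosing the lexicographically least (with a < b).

A breadth-first search from q0 reaches an accepting state first via the path q0 → q1 → q7 → q6 on input bbb.
No string of length < 3 is accepted (BFS exhausts all shorter strings without reaching an accepting state), and bbb is the lexicographically least accepting string of length 3.

bbb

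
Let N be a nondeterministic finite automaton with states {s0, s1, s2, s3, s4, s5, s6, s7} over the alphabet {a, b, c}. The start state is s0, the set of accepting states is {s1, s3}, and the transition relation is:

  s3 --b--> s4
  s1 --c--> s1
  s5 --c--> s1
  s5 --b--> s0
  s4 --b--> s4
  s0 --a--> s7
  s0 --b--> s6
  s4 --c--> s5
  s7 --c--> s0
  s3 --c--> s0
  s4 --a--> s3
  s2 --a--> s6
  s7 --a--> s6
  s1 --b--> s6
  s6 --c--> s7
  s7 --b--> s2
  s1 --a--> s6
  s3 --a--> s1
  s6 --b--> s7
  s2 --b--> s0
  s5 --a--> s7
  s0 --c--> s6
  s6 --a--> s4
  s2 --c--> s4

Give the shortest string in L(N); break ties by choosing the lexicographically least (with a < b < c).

A breadth-first search from s0 reaches an accepting state first via the path s0 → s6 → s4 → s3 on input baa.
No string of length < 3 is accepted (BFS exhausts all shorter strings without reaching an accepting state), and baa is the lexicographically least accepting string of length 3.

baa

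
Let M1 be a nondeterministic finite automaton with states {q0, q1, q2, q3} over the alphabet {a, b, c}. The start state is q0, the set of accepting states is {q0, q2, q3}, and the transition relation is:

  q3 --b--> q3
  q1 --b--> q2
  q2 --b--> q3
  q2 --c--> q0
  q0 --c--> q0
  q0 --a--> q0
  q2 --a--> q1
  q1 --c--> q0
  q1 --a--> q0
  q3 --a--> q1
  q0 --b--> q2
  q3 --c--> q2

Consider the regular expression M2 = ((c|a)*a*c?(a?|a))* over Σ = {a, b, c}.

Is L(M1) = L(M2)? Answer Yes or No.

No

The string b is accepted by M1 but rejected by M2.
So L(M1) ≠ L(M2).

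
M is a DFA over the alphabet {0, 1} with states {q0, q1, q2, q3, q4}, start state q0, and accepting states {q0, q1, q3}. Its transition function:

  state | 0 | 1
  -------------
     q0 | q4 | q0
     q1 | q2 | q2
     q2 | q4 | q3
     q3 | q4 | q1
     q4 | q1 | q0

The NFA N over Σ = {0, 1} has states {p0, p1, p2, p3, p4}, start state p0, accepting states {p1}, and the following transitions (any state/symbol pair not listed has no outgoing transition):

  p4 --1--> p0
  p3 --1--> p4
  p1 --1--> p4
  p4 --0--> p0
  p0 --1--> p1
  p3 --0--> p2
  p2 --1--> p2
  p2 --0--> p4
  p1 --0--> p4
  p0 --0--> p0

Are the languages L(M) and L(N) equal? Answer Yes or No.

The empty string ε is accepted by M but rejected by N.
So L(M) ≠ L(N).

No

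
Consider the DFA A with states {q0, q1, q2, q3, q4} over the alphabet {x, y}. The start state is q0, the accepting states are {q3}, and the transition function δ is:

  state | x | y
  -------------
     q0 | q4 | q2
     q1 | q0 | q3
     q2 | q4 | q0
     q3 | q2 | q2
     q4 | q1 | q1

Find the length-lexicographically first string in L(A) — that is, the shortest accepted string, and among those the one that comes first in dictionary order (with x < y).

xxy

A breadth-first search from q0 reaches an accepting state first via the path q0 → q4 → q1 → q3 on input xxy.
No string of length < 3 is accepted (BFS exhausts all shorter strings without reaching an accepting state), and xxy is the lexicographically least accepting string of length 3.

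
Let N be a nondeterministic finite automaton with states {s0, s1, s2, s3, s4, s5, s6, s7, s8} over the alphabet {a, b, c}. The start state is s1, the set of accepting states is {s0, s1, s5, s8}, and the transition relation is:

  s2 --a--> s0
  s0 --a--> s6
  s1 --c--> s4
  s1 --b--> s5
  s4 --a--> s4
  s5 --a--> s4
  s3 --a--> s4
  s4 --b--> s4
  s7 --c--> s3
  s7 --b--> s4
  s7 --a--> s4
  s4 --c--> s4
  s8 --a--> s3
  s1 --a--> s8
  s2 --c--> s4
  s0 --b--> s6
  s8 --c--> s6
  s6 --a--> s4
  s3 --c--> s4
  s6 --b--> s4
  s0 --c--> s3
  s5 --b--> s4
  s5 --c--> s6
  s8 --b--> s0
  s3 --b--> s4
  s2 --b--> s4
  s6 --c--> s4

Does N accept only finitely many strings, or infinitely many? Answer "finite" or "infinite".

The useful states (reachable from s1 and able to reach an accepting state) are {s0, s1, s5, s8}.
Restricted to these states the transition graph has no cycle, so every accepting path has bounded length and L is finite.

finite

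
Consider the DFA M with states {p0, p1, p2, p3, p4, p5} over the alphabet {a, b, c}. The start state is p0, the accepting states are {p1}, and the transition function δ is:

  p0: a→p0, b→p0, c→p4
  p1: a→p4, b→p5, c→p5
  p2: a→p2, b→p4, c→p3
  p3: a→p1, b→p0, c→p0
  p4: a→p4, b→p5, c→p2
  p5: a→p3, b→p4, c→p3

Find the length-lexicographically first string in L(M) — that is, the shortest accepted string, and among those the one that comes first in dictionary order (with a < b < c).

A breadth-first search from p0 reaches an accepting state first via the path p0 → p4 → p5 → p3 → p1 on input cbaa.
No string of length < 4 is accepted (BFS exhausts all shorter strings without reaching an accepting state), and cbaa is the lexicographically least accepting string of length 4.

cbaa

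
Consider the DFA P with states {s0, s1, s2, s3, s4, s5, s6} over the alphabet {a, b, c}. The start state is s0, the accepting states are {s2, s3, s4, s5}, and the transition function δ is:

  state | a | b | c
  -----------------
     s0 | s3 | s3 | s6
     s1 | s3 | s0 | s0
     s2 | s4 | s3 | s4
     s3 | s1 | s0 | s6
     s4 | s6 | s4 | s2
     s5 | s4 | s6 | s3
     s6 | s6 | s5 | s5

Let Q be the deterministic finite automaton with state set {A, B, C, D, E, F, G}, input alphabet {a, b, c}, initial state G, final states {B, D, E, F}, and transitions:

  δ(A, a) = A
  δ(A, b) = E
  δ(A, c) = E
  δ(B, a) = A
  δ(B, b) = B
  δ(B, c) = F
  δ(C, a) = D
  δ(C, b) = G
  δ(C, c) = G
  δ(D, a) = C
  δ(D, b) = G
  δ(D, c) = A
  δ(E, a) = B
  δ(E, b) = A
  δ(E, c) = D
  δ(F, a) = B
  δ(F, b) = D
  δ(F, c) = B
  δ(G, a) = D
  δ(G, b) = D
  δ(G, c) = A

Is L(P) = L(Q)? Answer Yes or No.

Exploring the product automaton P × Q from the start pair (s0, G), following both machines on each input symbol, reaches 7 state pairs: (s0, G), (s3, D), (s6, A), (s1, C), (s5, E), (s4, B), (s2, F).
P accepts in {s2, s3, s4, s5} and Q accepts in {B, D, E, F}. In every reachable pair the two components are either both accepting — (s3, D), (s5, E), (s4, B), (s2, F) — or both non-accepting, so no string is accepted by exactly one of the machines: L(P) \ L(Q) and L(Q) \ L(P) are both empty.
Hence every string is accepted by P iff it is accepted by Q, and the two languages coincide.

Yes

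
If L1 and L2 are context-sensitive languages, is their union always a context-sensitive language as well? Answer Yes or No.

Yes

A linear-bounded automaton can nondeterministically choose to simulate the LBA for L₁ or the LBA for L₂; equivalently, with disjoint nonterminals, S → S₁ | S₂ added to two noncontracting grammars is still noncontracting.
So the context-sensitive languages are closed under union.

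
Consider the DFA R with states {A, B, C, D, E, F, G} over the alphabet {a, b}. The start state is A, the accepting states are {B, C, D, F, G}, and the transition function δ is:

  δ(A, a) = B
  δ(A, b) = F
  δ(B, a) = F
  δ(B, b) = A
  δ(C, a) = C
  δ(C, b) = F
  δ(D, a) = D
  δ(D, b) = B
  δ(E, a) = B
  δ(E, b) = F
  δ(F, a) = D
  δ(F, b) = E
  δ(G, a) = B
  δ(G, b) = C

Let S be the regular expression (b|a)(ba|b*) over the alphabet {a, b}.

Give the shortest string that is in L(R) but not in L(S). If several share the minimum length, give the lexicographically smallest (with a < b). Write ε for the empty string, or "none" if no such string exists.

aa

The string aa is accepted by R but not by S.
No shorter string lies in the difference, and aa is the lexicographically first length-2 string in L(R) \ L(S).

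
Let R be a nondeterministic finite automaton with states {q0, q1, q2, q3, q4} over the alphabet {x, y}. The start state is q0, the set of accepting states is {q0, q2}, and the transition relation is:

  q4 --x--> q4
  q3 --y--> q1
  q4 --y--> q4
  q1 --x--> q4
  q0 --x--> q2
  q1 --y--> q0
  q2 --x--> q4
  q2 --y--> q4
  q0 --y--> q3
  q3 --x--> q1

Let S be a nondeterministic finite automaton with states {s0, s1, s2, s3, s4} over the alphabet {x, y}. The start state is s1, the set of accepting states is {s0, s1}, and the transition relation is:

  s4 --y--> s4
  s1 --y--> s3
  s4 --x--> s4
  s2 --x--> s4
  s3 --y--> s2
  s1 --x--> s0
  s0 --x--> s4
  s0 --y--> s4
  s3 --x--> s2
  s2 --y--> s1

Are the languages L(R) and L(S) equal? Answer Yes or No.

Yes

Exploring the product automaton R × S from the start pair (q0, s1), following both machines on each input symbol, reaches 5 state pairs: (q0, s1), (q2, s0), (q3, s3), (q4, s4), (q1, s2).
R accepts in {q0, q2} and S accepts in {s0, s1}. In every reachable pair the two components are either both accepting — (q0, s1), (q2, s0) — or both non-accepting, so no string is accepted by exactly one of the machines: L(R) \ L(S) and L(S) \ L(R) are both empty.
Hence every string is accepted by R iff it is accepted by S, and the two languages coincide.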